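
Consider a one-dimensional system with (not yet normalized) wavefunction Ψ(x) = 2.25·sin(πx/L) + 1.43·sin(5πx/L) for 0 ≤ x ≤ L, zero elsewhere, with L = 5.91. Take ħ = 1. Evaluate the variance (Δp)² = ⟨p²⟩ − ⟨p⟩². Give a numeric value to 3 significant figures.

2.23

Compute ⟨p⟩ and ⟨p²⟩ separately; (Δp)² = ⟨p²⟩ − ⟨p⟩².
d²/dx² sin(jπx/L) = −(jπ/L)²·sin(jπx/L); on 0 ≤ x ≤ L, ∫sin²(jπx/L) dx = L/2 and ∫sin(jπx/L)·sin(lπx/L) dx = 0 for j ≠ l, so only diagonal terms survive in ∫|Ψ|² and ∫Ψ·Ψ″; ∫Ψ·Ψ′ dx = [Ψ²/2] between the walls = 0.
Normalization: ∫|Ψ|² dx = 21.002.
⟨p⟩ = 0.0000 and ⟨p²⟩ = 2.2337.
(Δp)² = 2.2337 − (0.0000)² = 2.2337.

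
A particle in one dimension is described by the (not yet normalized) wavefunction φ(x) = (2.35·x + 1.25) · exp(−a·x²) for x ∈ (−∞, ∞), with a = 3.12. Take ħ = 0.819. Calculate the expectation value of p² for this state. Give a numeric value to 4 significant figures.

3.017

p² φ = −ħ² d²φ/dx²; ⟨p²⟩ = −ħ² ∫ φ*·φ'' dx / ∫|φ|² dx.
Expand each integrand as polynomial × e^(−2ax²) and use ∫x^(2j)·e^(−2ax²) dx = (2j−1)!!/(4a)^j · √(π/(2a)), odd powers → 0; here √(π/(2a)) = 0.70955. Differentiate with the product rule, d/dx e^(−ax²) = −2ax·e^(−ax²).
State is unnormalized: ∫|φ|² dx = 1.4227, and ∫φ*·(−ħ² φ'') dx = 4.2915, so ⟨p²⟩ = 4.2915 / 1.4227.
⟨p²⟩ = 3.0165.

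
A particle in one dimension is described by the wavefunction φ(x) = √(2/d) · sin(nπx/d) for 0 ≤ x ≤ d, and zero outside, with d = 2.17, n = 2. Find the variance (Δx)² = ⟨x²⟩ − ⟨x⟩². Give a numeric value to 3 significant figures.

0.333

Compute ⟨x⟩ and ⟨x²⟩ separately, then (Δx)² = ⟨x²⟩ − ⟨x⟩².
With sin²θ = (1 − cos2θ)/2 on 0 ≤ x ≤ d: ∫sin²(nπx/d) dx = d/2, ∫x·sin²(nπx/d) dx = d²/4, ∫x²·sin²(nπx/d) dx = d³·(1/6 − 1/(4n²π²)); higher powers xᵏ the same way, integrating xᵏ·cos(2nπx/d) by parts.
⟨x⟩ = 1.0850 and ⟨x²⟩ = 1.5100.
(Δx)² = 1.5100 − (1.0850)² = 0.33277.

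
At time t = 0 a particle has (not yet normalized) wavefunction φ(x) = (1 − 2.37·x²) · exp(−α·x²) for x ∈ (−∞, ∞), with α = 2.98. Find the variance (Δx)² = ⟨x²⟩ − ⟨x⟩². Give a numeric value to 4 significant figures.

Compute ⟨x⟩ and ⟨x²⟩ separately, then (Δx)² = ⟨x²⟩ − ⟨x⟩².
Expand each integrand as polynomial × e^(−2αx²) and use ∫x^(2j)·e^(−2αx²) dx = (2j−1)!!/(4α)^j · √(π/(2α)), odd powers → 0; here √(π/(2α)) = 0.72603.
Normalization: ∫|φ|² dx = 0.52342.
⟨x⟩ = 0.0000 and ⟨x²⟩ = 0.046548.
(Δx)² = 0.046548 − (0.0000)² = 0.046548.

0.04655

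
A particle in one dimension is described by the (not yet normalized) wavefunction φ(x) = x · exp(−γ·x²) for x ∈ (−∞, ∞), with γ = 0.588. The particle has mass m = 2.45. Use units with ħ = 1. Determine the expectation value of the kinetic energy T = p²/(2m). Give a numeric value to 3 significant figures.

0.360

T = −(ħ²/2m) d²/dx², so ⟨T⟩ = −(ħ²/2m) ∫ φ*·φ'' dx / ∫|φ|² dx; with m = 2.45.
Expand each integrand as polynomial × e^(−2γx²) and use ∫x^(2j)·e^(−2γx²) dx = (2j−1)!!/(4γ)^j · √(π/(2γ)), odd powers → 0; here √(π/(2γ)) = 1.6344. Differentiate with the product rule, d/dx e^(−γx²) = −2γx·e^(−γx²).
State is unnormalized: ∫|φ|² dx = 0.69492, and ∫φ*·(−ħ²/2m · φ'') dx = 0.25017, so ⟨T⟩ = 0.25017 / 0.69492.
⟨T⟩ = 0.36000.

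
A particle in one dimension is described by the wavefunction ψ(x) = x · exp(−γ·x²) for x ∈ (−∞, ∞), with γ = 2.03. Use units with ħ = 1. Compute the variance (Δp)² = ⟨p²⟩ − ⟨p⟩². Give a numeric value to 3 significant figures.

6.09

Compute ⟨p⟩ and ⟨p²⟩ separately; (Δp)² = ⟨p²⟩ − ⟨p⟩².
Expand each integrand as polynomial × e^(−2γx²) and use ∫x^(2j)·e^(−2γx²) dx = (2j−1)!!/(4γ)^j · √(π/(2γ)), odd powers → 0; here √(π/(2γ)) = 0.87965. Differentiate with the product rule, d/dx e^(−γx²) = −2γx·e^(−γx²).
Normalization: ∫|ψ|² dx = 0.10833.
⟨p⟩ = 0.0000 and ⟨p²⟩ = 6.0900.
(Δp)² = 6.0900 − (0.0000)² = 6.0900.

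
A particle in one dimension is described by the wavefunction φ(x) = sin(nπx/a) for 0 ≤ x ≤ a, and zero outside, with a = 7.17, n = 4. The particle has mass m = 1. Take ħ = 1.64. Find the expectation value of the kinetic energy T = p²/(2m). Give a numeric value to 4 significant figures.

T = −(ħ²/2m) d²/dx², so ⟨T⟩ = −(ħ²/2m) ∫ φ*·φ'' dx / ∫|φ|² dx; with m = 1.
d/dx sin(nπx/a) = (nπ/a)·cos(nπx/a) and d²/dx² sin(nπx/a) = −(nπ/a)²·sin(nπx/a); on 0 ≤ x ≤ a, ∫sin²(nπx/a) dx = a/2 and ∫sin(nπx/a)·cos(nπx/a) dx = 0.
State is unnormalized: ∫|φ|² dx = 3.5850, and ∫φ*·(−ħ²/2m · φ'') dx = 14.809, so ⟨T⟩ = 14.809 / 3.5850.
⟨T⟩ = 4.1308.

4.131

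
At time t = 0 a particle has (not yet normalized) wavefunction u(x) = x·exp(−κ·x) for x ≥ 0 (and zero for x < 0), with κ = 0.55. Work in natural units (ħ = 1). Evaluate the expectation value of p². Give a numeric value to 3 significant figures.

p² u = −ħ² d²u/dx²; ⟨p²⟩ = −ħ² ∫ u*·u'' dx / ∫|u|² dx.
Differentiate x·exp(−κ·x) with the product rule; every integrand then reduces to terms xʲ·e^(−2κx) on [0, ∞), with ∫₀^∞ xʲ·e^(−2κx) dx = j!/(2κ)^(j+1).
State is unnormalized: ∫|u|² dx = 1.5026, and ∫u*·(−ħ² u'') dx = 0.45455, so ⟨p²⟩ = 0.45455 / 1.5026.
⟨p²⟩ = 0.30250.

0.303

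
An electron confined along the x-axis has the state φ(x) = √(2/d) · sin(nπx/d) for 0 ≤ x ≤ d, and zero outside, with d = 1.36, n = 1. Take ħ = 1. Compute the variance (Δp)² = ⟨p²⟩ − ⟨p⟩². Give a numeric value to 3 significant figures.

5.34

Compute ⟨p⟩ and ⟨p²⟩ separately; (Δp)² = ⟨p²⟩ − ⟨p⟩².
d/dx sin(nπx/d) = (nπ/d)·cos(nπx/d) and d²/dx² sin(nπx/d) = −(nπ/d)²·sin(nπx/d); on 0 ≤ x ≤ d, ∫sin²(nπx/d) dx = d/2 and ∫sin(nπx/d)·cos(nπx/d) dx = 0.
⟨p⟩ = 0.0000 and ⟨p²⟩ = 5.3361.
(Δp)² = 5.3361 − (0.0000)² = 5.3361.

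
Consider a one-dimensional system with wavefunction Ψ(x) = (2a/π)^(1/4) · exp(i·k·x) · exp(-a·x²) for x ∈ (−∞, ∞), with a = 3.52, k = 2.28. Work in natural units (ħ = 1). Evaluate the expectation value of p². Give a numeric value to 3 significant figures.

8.72

p² Ψ = −ħ² d²Ψ/dx²; ⟨p²⟩ = −ħ² ∫ Ψ*·Ψ'' dx.
Gaussian moments: ∫x^(2j)·e^(−2ax²) dx = (2j−1)!!/(4a)^j · √(π/(2a)), odd powers integrate to 0; here √(π/(2a)) = 0.66802. Derivatives: Ψ′ = (ik − 2ax)·Ψ, Ψ″ = ((ik − 2ax)² − 2a)·Ψ; the odd-in-x pieces drop out.
⟨p²⟩ = 8.7184.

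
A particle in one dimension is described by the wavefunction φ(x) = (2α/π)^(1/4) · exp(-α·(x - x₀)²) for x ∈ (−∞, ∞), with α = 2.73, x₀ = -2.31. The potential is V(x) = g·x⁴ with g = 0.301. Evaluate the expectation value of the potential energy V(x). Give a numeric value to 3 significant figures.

⟨V⟩ = ∫ V(x)·|φ|² dx.
Gaussian moments (u = x − x₀): ∫u^(2j)·e^(−2αu²) du = (2j−1)!!/(4α)^j · √(π/(2α)), odd powers integrate to 0; here √(π/(2α)) = 0.75854.
⟨V⟩ = 9.4607.

9.46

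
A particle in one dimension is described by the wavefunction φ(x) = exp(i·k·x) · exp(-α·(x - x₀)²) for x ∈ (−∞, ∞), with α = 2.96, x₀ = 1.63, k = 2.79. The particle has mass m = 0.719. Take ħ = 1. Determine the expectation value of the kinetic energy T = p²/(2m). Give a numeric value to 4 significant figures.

T = −(ħ²/2m) d²/dx², so ⟨T⟩ = −(ħ²/2m) ∫ φ*·φ'' dx / ∫|φ|² dx; with m = 0.719.
Gaussian moments (u = x − x₀): ∫u^(2j)·e^(−2αu²) du = (2j−1)!!/(4α)^j · √(π/(2α)), odd powers integrate to 0; here √(π/(2α)) = 0.72847. Derivatives: φ′ = (ik − 2αu)·φ, φ″ = ((ik − 2αu)² − 2α)·φ; the odd-in-u pieces drop out.
State is unnormalized: ∫|φ|² dx = 0.72847, and ∫φ*·(−ħ²/2m · φ'') dx = 5.4428, so ⟨T⟩ = 5.4428 / 0.72847.
⟨T⟩ = 7.4716.

7.472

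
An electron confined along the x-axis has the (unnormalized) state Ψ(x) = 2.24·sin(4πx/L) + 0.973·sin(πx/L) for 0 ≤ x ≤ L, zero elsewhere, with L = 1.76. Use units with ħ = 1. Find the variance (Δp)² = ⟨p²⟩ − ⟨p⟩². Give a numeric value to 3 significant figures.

43.4

Compute ⟨p⟩ and ⟨p²⟩ separately; (Δp)² = ⟨p²⟩ − ⟨p⟩².
d²/dx² sin(jπx/L) = −(jπ/L)²·sin(jπx/L); on 0 ≤ x ≤ L, ∫sin²(jπx/L) dx = L/2 and ∫sin(jπx/L)·sin(lπx/L) dx = 0 for j ≠ l, so only diagonal terms survive in ∫|Ψ|² and ∫Ψ·Ψ″; ∫Ψ·Ψ′ dx = [Ψ²/2] between the walls = 0.
Normalization: ∫|Ψ|² dx = 5.2486.
⟨p⟩ = 0.0000 and ⟨p²⟩ = 43.393.
(Δp)² = 43.393 − (0.0000)² = 43.393.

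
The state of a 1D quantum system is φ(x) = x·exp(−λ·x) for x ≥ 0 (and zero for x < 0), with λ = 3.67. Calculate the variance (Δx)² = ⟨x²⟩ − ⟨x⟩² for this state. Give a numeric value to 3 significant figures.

Compute ⟨x⟩ and ⟨x²⟩ separately, then (Δx)² = ⟨x²⟩ − ⟨x⟩².
Every integrand reduces to terms xʲ·e^(−2λx) on [0, ∞); use ∫₀^∞ xʲ·e^(−2λx) dx = j!/(2λ)^(j+1).
Normalization: ∫|φ|² dx = 0.0050576.
⟨x⟩ = 0.40872 and ⟨x²⟩ = 0.22274.
(Δx)² = 0.22274 − (0.40872)² = 0.055684.

0.0557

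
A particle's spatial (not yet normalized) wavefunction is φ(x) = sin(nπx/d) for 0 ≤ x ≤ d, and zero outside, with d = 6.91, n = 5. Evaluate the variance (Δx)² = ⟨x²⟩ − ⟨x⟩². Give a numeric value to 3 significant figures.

Compute ⟨x⟩ and ⟨x²⟩ separately, then (Δx)² = ⟨x²⟩ − ⟨x⟩².
With sin²θ = (1 − cos2θ)/2 on 0 ≤ x ≤ d: ∫sin²(nπx/d) dx = d/2, ∫x·sin²(nπx/d) dx = d²/4, ∫x²·sin²(nπx/d) dx = d³·(1/6 − 1/(4n²π²)); higher powers xᵏ the same way, integrating xᵏ·cos(2nπx/d) by parts.
Normalization: ∫|φ|² dx = 3.4550.
⟨x⟩ = 3.4550 and ⟨x²⟩ = 15.819.
(Δx)² = 15.819 − (3.4550)² = 3.8823.

3.88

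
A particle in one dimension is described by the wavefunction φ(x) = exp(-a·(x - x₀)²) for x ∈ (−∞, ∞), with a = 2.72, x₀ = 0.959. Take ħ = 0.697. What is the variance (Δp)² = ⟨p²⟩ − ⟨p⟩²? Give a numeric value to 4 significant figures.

1.321

Compute ⟨p⟩ and ⟨p²⟩ separately; (Δp)² = ⟨p²⟩ − ⟨p⟩².
Gaussian moments (u = x − x₀): ∫u^(2j)·e^(−2au²) du = (2j−1)!!/(4a)^j · √(π/(2a)), odd powers integrate to 0; here √(π/(2a)) = 0.75993. Derivatives: d/dx e^(−au²) = −2au·e^(−au²), d²/dx² e^(−au²) = (4a²u² − 2a)·e^(−au²).
Normalization: ∫|φ|² dx = 0.75993.
⟨p⟩ = 0.0000 and ⟨p²⟩ = 1.3214.
(Δp)² = 1.3214 − (0.0000)² = 1.3214.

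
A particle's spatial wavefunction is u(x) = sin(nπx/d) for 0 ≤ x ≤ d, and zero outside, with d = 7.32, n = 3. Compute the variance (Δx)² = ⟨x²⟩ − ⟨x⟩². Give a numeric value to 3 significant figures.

Compute ⟨x⟩ and ⟨x²⟩ separately, then (Δx)² = ⟨x²⟩ − ⟨x⟩².
With sin²θ = (1 − cos2θ)/2 on 0 ≤ x ≤ d: ∫sin²(nπx/d) dx = d/2, ∫x·sin²(nπx/d) dx = d²/4, ∫x²·sin²(nπx/d) dx = d³·(1/6 − 1/(4n²π²)); higher powers xᵏ the same way, integrating xᵏ·cos(2nπx/d) by parts.
Normalization: ∫|u|² dx = 3.6600.
⟨x⟩ = 3.6600 and ⟨x²⟩ = 17.559.
(Δx)² = 17.559 − (3.6600)² = 4.1636.

4.16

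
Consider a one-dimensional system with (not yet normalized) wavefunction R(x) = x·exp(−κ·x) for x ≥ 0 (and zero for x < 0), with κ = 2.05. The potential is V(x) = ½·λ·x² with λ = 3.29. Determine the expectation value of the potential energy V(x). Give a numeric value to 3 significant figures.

1.17

⟨V⟩ = ∫ V(x)·|R|² dx / ∫|R|² dx.
Every integrand reduces to terms xʲ·e^(−2κx) on [0, ∞); use ∫₀^∞ xʲ·e^(−2κx) dx = j!/(2κ)^(j+1).
State is unnormalized: ∫|R|² dx = 0.029019, and ∫R*·V(x)·R dx = 0.034077, so ⟨V⟩ = 0.034077 / 0.029019.
⟨V⟩ = 1.1743.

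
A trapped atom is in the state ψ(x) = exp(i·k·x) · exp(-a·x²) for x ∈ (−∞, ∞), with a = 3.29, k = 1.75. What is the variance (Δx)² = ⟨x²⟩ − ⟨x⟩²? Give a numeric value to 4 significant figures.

Compute ⟨x⟩ and ⟨x²⟩ separately, then (Δx)² = ⟨x²⟩ − ⟨x⟩².
Gaussian moments: ∫x^(2j)·e^(−2ax²) dx = (2j−1)!!/(4a)^j · √(π/(2a)), odd powers integrate to 0; here √(π/(2a)) = 0.69097.
Normalization: ∫|ψ|² dx = 0.69097.
⟨x⟩ = 0.0000 and ⟨x²⟩ = 0.075988.
(Δx)² = 0.075988 − (0.0000)² = 0.075988.

0.07599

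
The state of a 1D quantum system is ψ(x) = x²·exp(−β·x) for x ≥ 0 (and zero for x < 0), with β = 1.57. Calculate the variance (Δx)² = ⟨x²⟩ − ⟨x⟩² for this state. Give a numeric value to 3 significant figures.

0.507

Compute ⟨x⟩ and ⟨x²⟩ separately, then (Δx)² = ⟨x²⟩ − ⟨x⟩².
Every integrand reduces to terms xʲ·e^(−2βx) on [0, ∞); use ∫₀^∞ xʲ·e^(−2βx) dx = j!/(2β)^(j+1).
Normalization: ∫|ψ|² dx = 0.078625.
⟨x⟩ = 1.5924 and ⟨x²⟩ = 3.0427.
(Δx)² = 3.0427 − (1.5924)² = 0.50712.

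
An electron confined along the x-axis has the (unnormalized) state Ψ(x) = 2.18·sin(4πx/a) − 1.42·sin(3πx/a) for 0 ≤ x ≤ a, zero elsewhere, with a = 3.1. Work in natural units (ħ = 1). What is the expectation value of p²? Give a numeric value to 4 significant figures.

p² Ψ = −ħ² d²Ψ/dx²; ⟨p²⟩ = −ħ² ∫ Ψ*·Ψ'' dx / ∫|Ψ|² dx.
d²/dx² sin(jπx/a) = −(jπ/a)²·sin(jπx/a); on 0 ≤ x ≤ a, ∫sin²(jπx/a) dx = a/2 and ∫sin(jπx/a)·sin(lπx/a) dx = 0 for j ≠ l, so only diagonal terms survive in ∫|Ψ|² and ∫Ψ·Ψ″; ∫Ψ·Ψ′ dx = [Ψ²/2] between the walls = 0.
State is unnormalized: ∫|Ψ|² dx = 10.492, and ∫Ψ*·(−ħ² Ψ'') dx = 149.93, so ⟨p²⟩ = 149.93 / 10.492.
⟨p²⟩ = 14.291.

14.29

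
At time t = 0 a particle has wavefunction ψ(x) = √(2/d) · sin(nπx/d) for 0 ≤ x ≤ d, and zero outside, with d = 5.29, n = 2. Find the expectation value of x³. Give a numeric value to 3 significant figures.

⟨x³⟩ = ∫ x³·|ψ|² dx (integrals over the domain).
With sin²θ = (1 − cos2θ)/2 on 0 ≤ x ≤ d: ∫sin²(nπx/d) dx = d/2, ∫x·sin²(nπx/d) dx = d²/4, ∫x²·sin²(nπx/d) dx = d³·(1/6 − 1/(4n²π²)); higher powers xᵏ the same way, integrating xᵏ·cos(2nπx/d) by parts.
⟨x³⟩ = 34.197.

34.2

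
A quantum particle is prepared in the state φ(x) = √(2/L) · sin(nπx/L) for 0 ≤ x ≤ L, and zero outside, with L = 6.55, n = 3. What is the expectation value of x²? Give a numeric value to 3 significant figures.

⟨x²⟩ = ∫ x²·|φ|² dx (integrals over the domain).
With sin²θ = (1 − cos2θ)/2 on 0 ≤ x ≤ L: ∫sin²(nπx/L) dx = L/2, ∫x·sin²(nπx/L) dx = L²/4, ∫x²·sin²(nπx/L) dx = L³·(1/6 − 1/(4n²π²)); higher powers xᵏ the same way, integrating xᵏ·cos(2nπx/L) by parts.
⟨x²⟩ = 14.059.

14.1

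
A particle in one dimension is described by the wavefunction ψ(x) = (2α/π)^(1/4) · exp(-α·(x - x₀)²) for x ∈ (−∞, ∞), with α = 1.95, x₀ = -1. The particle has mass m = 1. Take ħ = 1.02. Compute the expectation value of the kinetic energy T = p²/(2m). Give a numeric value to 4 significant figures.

T = −(ħ²/2m) d²/dx², so ⟨T⟩ = −(ħ²/2m) ∫ ψ*·ψ'' dx; with m = 1.
Gaussian moments (u = x − x₀): ∫u^(2j)·e^(−2αu²) du = (2j−1)!!/(4α)^j · √(π/(2α)), odd powers integrate to 0; here √(π/(2α)) = 0.89752. Derivatives: d/dx e^(−αu²) = −2αu·e^(−αu²), d²/dx² e^(−αu²) = (4α²u² − 2α)·e^(−αu²).
⟨T⟩ = 1.0144.

1.014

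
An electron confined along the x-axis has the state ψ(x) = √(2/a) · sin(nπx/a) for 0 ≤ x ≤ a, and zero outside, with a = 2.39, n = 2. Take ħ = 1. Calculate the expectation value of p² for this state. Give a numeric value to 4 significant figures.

6.911

p² ψ = −ħ² d²ψ/dx²; ⟨p²⟩ = −ħ² ∫ ψ*·ψ'' dx.
d/dx sin(nπx/a) = (nπ/a)·cos(nπx/a) and d²/dx² sin(nπx/a) = −(nπ/a)²·sin(nπx/a); on 0 ≤ x ≤ a, ∫sin²(nπx/a) dx = a/2 and ∫sin(nπx/a)·cos(nπx/a) dx = 0.
⟨p²⟩ = 6.9114.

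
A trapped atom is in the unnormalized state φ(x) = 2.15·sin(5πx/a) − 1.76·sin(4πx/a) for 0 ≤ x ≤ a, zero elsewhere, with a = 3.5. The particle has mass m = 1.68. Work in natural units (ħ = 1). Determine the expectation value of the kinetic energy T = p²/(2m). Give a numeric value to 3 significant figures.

5.13

T = −(ħ²/2m) d²/dx², so ⟨T⟩ = −(ħ²/2m) ∫ φ*·φ'' dx / ∫|φ|² dx; with m = 1.68.
d²/dx² sin(jπx/a) = −(jπ/a)²·sin(jπx/a); on 0 ≤ x ≤ a, ∫sin²(jπx/a) dx = a/2 and ∫sin(jπx/a)·sin(lπx/a) dx = 0 for j ≠ l, so only diagonal terms survive in ∫|φ|² and ∫φ·φ″; ∫φ·φ′ dx = [φ²/2] between the walls = 0.
State is unnormalized: ∫|φ|² dx = 13.510, and ∫φ*·(−ħ²/2m · φ'') dx = 69.290, so ⟨T⟩ = 69.290 / 13.510.
⟨T⟩ = 5.1288.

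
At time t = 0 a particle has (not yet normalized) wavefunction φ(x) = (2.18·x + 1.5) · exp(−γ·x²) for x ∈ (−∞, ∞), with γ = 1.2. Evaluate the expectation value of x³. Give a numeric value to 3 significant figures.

⟨x³⟩ = ∫ x³·|φ|² dx / ∫|φ|² dx (integrals over the domain).
Expand each integrand as polynomial × e^(−2γx²) and use ∫x^(2j)·e^(−2γx²) dx = (2j−1)!!/(4γ)^j · √(π/(2γ)), odd powers → 0; here √(π/(2γ)) = 1.1441.
State is unnormalized: ∫|φ|² dx = 3.7070, and ∫φ*·x³·φ dx = 0.97428, so ⟨x³⟩ = 0.97428 / 3.7070.
⟨x³⟩ = 0.26282.

0.263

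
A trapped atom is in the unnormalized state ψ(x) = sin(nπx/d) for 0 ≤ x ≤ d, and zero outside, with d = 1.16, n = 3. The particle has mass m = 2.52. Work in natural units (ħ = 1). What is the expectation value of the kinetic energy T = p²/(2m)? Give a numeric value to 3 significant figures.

13.1

T = −(ħ²/2m) d²/dx², so ⟨T⟩ = −(ħ²/2m) ∫ ψ*·ψ'' dx / ∫|ψ|² dx; with m = 2.52.
d/dx sin(nπx/d) = (nπ/d)·cos(nπx/d) and d²/dx² sin(nπx/d) = −(nπ/d)²·sin(nπx/d); on 0 ≤ x ≤ d, ∫sin²(nπx/d) dx = d/2 and ∫sin(nπx/d)·cos(nπx/d) dx = 0.
State is unnormalized: ∫|ψ|² dx = 0.58000, and ∫ψ*·(−ħ²/2m · ψ'') dx = 7.5967, so ⟨T⟩ = 7.5967 / 0.58000.
⟨T⟩ = 13.098.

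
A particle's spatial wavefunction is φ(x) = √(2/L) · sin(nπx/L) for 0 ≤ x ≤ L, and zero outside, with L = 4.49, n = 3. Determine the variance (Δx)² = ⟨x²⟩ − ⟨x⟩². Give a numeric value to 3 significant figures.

1.57

Compute ⟨x⟩ and ⟨x²⟩ separately, then (Δx)² = ⟨x²⟩ − ⟨x⟩².
With sin²θ = (1 − cos2θ)/2 on 0 ≤ x ≤ L: ∫sin²(nπx/L) dx = L/2, ∫x·sin²(nπx/L) dx = L²/4, ∫x²·sin²(nπx/L) dx = L³·(1/6 − 1/(4n²π²)); higher powers xᵏ the same way, integrating xᵏ·cos(2nπx/L) by parts.
⟨x⟩ = 2.2450 and ⟨x²⟩ = 6.6066.
(Δx)² = 6.6066 − (2.2450)² = 1.5665.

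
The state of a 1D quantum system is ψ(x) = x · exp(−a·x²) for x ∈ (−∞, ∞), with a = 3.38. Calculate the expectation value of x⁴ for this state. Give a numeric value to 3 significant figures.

0.0821

⟨x⁴⟩ = ∫ x⁴·|ψ|² dx / ∫|ψ|² dx (integrals over the domain).
Expand each integrand as polynomial × e^(−2ax²) and use ∫x^(2j)·e^(−2ax²) dx = (2j−1)!!/(4a)^j · √(π/(2a)), odd powers → 0; here √(π/(2a)) = 0.68171.
State is unnormalized: ∫|ψ|² dx = 0.050423, and ∫ψ*·x⁴·ψ dx = 0.0041377, so ⟨x⁴⟩ = 0.0041377 / 0.050423.
⟨x⁴⟩ = 0.082061.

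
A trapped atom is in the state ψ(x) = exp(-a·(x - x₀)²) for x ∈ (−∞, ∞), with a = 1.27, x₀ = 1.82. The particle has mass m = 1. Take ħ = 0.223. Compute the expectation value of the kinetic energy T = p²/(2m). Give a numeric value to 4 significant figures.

0.03158

T = −(ħ²/2m) d²/dx², so ⟨T⟩ = −(ħ²/2m) ∫ ψ*·ψ'' dx / ∫|ψ|² dx; with m = 1.
Gaussian moments (u = x − x₀): ∫u^(2j)·e^(−2au²) du = (2j−1)!!/(4a)^j · √(π/(2a)), odd powers integrate to 0; here √(π/(2a)) = 1.1121. Derivatives: d/dx e^(−au²) = −2au·e^(−au²), d²/dx² e^(−au²) = (4a²u² − 2a)·e^(−au²).
State is unnormalized: ∫|ψ|² dx = 1.1121, and ∫ψ*·(−ħ²/2m · ψ'') dx = 0.035119, so ⟨T⟩ = 0.035119 / 1.1121.
⟨T⟩ = 0.031578.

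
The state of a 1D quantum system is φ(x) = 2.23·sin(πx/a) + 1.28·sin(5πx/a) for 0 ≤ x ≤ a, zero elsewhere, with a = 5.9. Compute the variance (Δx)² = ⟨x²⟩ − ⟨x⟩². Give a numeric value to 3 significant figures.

1.77

Compute ⟨x⟩ and ⟨x²⟩ separately, then (Δx)² = ⟨x²⟩ − ⟨x⟩².
On 0 ≤ x ≤ a (j ≠ l): ∫sin²(jπx/a) dx = a/2, ∫sin(jπx/a)·sin(lπx/a) dx = 0; diagonal moments ∫x·sin²(jπx/a) dx = a²/4, ∫x²·sin²(jπx/a) dx = a³·(1/6 − 1/(4j²π²)); cross terms ∫x·sin(jπx/a)·sin(lπx/a) dx = 0 for j + l even and −4jla²/(π²(j² − l²)²) for j + l odd, ∫x²·sin(jπx/a)·sin(lπx/a) dx = (−1)^(j+l)·4jla³/(π²(j² − l²)²); higher powers the same way via product-to-sum and parts.
Normalization: ∫|φ|² dx = 19.503.
⟨x⟩ = 2.9500 and ⟨x²⟩ = 10.471.
(Δx)² = 10.471 − (2.9500)² = 1.7684.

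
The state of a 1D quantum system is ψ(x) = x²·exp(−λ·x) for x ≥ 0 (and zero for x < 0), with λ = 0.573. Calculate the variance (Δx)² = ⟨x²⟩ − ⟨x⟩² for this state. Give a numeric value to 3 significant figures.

Compute ⟨x⟩ and ⟨x²⟩ separately, then (Δx)² = ⟨x²⟩ − ⟨x⟩².
Every integrand reduces to terms xʲ·e^(−2λx) on [0, ∞); use ∫₀^∞ xʲ·e^(−2λx) dx = j!/(2λ)^(j+1).
Normalization: ∫|ψ|² dx = 12.142.
⟨x⟩ = 4.3630 and ⟨x²⟩ = 22.843.
(Δx)² = 22.843 − (4.3630)² = 3.8072.

3.81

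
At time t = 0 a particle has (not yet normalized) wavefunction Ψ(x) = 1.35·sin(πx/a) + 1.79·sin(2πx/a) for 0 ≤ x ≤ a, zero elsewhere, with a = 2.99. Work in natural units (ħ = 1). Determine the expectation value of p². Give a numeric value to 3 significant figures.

p² Ψ = −ħ² d²Ψ/dx²; ⟨p²⟩ = −ħ² ∫ Ψ*·Ψ'' dx / ∫|Ψ|² dx.
d²/dx² sin(jπx/a) = −(jπ/a)²·sin(jπx/a); on 0 ≤ x ≤ a, ∫sin²(jπx/a) dx = a/2 and ∫sin(jπx/a)·sin(lπx/a) dx = 0 for j ≠ l, so only diagonal terms survive in ∫|Ψ|² and ∫Ψ·Ψ″; ∫Ψ·Ψ′ dx = [Ψ²/2] between the walls = 0.
State is unnormalized: ∫|Ψ|² dx = 7.5148, and ∫Ψ*·(−ħ² Ψ'') dx = 24.161, so ⟨p²⟩ = 24.161 / 7.5148.
⟨p²⟩ = 3.2151.

3.22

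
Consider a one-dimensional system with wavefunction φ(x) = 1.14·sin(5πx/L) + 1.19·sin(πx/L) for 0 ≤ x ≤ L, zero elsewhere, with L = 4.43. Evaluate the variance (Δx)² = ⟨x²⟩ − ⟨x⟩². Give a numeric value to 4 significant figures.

1.236

Compute ⟨x⟩ and ⟨x²⟩ separately, then (Δx)² = ⟨x²⟩ − ⟨x⟩².
On 0 ≤ x ≤ L (j ≠ l): ∫sin²(jπx/L) dx = L/2, ∫sin(jπx/L)·sin(lπx/L) dx = 0; diagonal moments ∫x·sin²(jπx/L) dx = L²/4, ∫x²·sin²(jπx/L) dx = L³·(1/6 − 1/(4j²π²)); cross terms ∫x·sin(jπx/L)·sin(lπx/L) dx = 0 for j + l even and −4jlL²/(π²(j² − l²)²) for j + l odd, ∫x²·sin(jπx/L)·sin(lπx/L) dx = (−1)^(j+l)·4jlL³/(π²(j² − l²)²); higher powers the same way via product-to-sum and parts.
Normalization: ∫|φ|² dx = 6.0153.
⟨x⟩ = 2.2150 and ⟨x²⟩ = 6.1421.
(Δx)² = 6.1421 − (2.2150)² = 1.2359.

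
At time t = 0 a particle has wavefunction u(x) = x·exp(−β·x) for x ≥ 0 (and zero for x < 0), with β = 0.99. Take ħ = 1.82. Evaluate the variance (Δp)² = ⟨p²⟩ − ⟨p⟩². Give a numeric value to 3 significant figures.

3.25

Compute ⟨p⟩ and ⟨p²⟩ separately; (Δp)² = ⟨p²⟩ − ⟨p⟩².
Differentiate x·exp(−β·x) with the product rule; every integrand then reduces to terms xʲ·e^(−2βx) on [0, ∞), with ∫₀^∞ xʲ·e^(−2βx) dx = j!/(2β)^(j+1).
Normalization: ∫|u|² dx = 0.25765.
⟨p⟩ = 0.0000 and ⟨p²⟩ = 3.2465.
(Δp)² = 3.2465 − (0.0000)² = 3.2465.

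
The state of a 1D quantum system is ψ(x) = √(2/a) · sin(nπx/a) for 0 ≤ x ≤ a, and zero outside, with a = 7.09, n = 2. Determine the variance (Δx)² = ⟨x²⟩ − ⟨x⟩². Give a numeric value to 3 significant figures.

3.55

Compute ⟨x⟩ and ⟨x²⟩ separately, then (Δx)² = ⟨x²⟩ − ⟨x⟩².
With sin²θ = (1 − cos2θ)/2 on 0 ≤ x ≤ a: ∫sin²(nπx/a) dx = a/2, ∫x·sin²(nπx/a) dx = a²/4, ∫x²·sin²(nπx/a) dx = a³·(1/6 − 1/(4n²π²)); higher powers xᵏ the same way, integrating xᵏ·cos(2nπx/a) by parts.
⟨x⟩ = 3.5450 and ⟨x²⟩ = 16.119.
(Δx)² = 16.119 − (3.5450)² = 3.5524.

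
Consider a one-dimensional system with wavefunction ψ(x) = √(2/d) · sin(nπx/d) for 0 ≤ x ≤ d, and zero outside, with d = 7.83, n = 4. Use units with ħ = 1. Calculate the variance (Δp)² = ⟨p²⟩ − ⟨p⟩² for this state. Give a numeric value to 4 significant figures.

Compute ⟨p⟩ and ⟨p²⟩ separately; (Δp)² = ⟨p²⟩ − ⟨p⟩².
d/dx sin(nπx/d) = (nπ/d)·cos(nπx/d) and d²/dx² sin(nπx/d) = −(nπ/d)²·sin(nπx/d); on 0 ≤ x ≤ d, ∫sin²(nπx/d) dx = d/2 and ∫sin(nπx/d)·cos(nπx/d) dx = 0.
⟨p⟩ = 0.0000 and ⟨p²⟩ = 2.5757.
(Δp)² = 2.5757 − (0.0000)² = 2.5757.

2.576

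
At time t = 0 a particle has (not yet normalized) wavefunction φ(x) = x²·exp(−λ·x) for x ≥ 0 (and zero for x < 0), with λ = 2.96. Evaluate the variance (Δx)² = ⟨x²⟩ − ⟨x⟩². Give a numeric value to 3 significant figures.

Compute ⟨x⟩ and ⟨x²⟩ separately, then (Δx)² = ⟨x²⟩ − ⟨x⟩².
Every integrand reduces to terms xʲ·e^(−2λx) on [0, ∞); use ∫₀^∞ xʲ·e^(−2λx) dx = j!/(2λ)^(j+1).
Normalization: ∫|φ|² dx = 0.0033007.
⟨x⟩ = 0.84459 and ⟨x²⟩ = 0.85601.
(Δx)² = 0.85601 − (0.84459)² = 0.14267.

0.143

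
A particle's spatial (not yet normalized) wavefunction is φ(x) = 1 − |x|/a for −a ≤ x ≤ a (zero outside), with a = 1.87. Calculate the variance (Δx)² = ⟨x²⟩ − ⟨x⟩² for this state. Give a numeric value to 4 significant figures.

Compute ⟨x⟩ and ⟨x²⟩ separately, then (Δx)² = ⟨x²⟩ − ⟨x⟩².
φ is even, so ∫ over [−a, a] = 2∫₀ᵃ with φ = 1 − x/a there: ∫₀ᵃ (1 − x/a)² dx = a/3, ∫₀ᵃ x²(1 − x/a)² dx = a³/30, ∫₀ᵃ x⁴(1 − x/a)² dx = a⁵/105.
Normalization: ∫|φ|² dx = 1.2467.
⟨x⟩ = 0.0000 and ⟨x²⟩ = 0.34969.
(Δx)² = 0.34969 − (0.0000)² = 0.34969.

0.3497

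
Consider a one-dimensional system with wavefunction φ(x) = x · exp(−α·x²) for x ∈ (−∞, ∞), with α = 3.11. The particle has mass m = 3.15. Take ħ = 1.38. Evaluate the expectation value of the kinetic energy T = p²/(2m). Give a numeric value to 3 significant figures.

2.82

T = −(ħ²/2m) d²/dx², so ⟨T⟩ = −(ħ²/2m) ∫ φ*·φ'' dx / ∫|φ|² dx; with m = 3.15.
Expand each integrand as polynomial × e^(−2αx²) and use ∫x^(2j)·e^(−2αx²) dx = (2j−1)!!/(4α)^j · √(π/(2α)), odd powers → 0; here √(π/(2α)) = 0.71069. Differentiate with the product rule, d/dx e^(−αx²) = −2αx·e^(−αx²).
State is unnormalized: ∫|φ|² dx = 0.057129, and ∫φ*·(−ħ²/2m · φ'') dx = 0.16112, so ⟨T⟩ = 0.16112 / 0.057129.
⟨T⟩ = 2.8203.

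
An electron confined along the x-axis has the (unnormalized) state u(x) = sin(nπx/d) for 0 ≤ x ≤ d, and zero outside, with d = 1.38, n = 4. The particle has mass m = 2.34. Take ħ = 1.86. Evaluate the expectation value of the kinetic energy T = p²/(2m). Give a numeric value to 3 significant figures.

T = −(ħ²/2m) d²/dx², so ⟨T⟩ = −(ħ²/2m) ∫ u*·u'' dx / ∫|u|² dx; with m = 2.34.
d/dx sin(nπx/d) = (nπ/d)·cos(nπx/d) and d²/dx² sin(nπx/d) = −(nπ/d)²·sin(nπx/d); on 0 ≤ x ≤ d, ∫sin²(nπx/d) dx = d/2 and ∫sin(nπx/d)·cos(nπx/d) dx = 0.
State is unnormalized: ∫|u|² dx = 0.69000, and ∫u*·(−ħ²/2m · u'') dx = 42.295, so ⟨T⟩ = 42.295 / 0.69000.
⟨T⟩ = 61.297.

61.3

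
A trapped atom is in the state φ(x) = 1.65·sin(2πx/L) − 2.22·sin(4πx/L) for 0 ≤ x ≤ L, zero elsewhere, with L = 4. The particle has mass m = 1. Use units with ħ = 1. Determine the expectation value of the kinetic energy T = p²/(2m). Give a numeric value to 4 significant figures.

3.618

T = −(ħ²/2m) d²/dx², so ⟨T⟩ = −(ħ²/2m) ∫ φ*·φ'' dx / ∫|φ|² dx; with m = 1.
d²/dx² sin(jπx/L) = −(jπ/L)²·sin(jπx/L); on 0 ≤ x ≤ L, ∫sin²(jπx/L) dx = L/2 and ∫sin(jπx/L)·sin(lπx/L) dx = 0 for j ≠ l, so only diagonal terms survive in ∫|φ|² and ∫φ·φ″; ∫φ·φ′ dx = [φ²/2] between the walls = 0.
State is unnormalized: ∫|φ|² dx = 15.302, and ∫φ*·(−ħ²/2m · φ'') dx = 55.359, so ⟨T⟩ = 55.359 / 15.302.
⟨T⟩ = 3.6178.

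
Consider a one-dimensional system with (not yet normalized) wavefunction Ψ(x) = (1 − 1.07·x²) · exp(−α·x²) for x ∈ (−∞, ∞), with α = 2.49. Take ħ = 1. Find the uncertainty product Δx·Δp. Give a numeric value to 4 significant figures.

Δx = √(⟨x²⟩−⟨x⟩²), Δp = √(⟨p²⟩−⟨p⟩²).
Expand each integrand as polynomial × e^(−2αx²) and use ∫x^(2j)·e^(−2αx²) dx = (2j−1)!!/(4α)^j · √(π/(2α)), odd powers → 0; here √(π/(2α)) = 0.79426. Differentiate with the product rule, d/dx e^(−αx²) = −2αx·e^(−αx²).
Normalization: ∫|Ψ|² dx = 0.65110.
⟨x⟩ = 0.0000, ⟨x²⟩ = 0.064733 ⇒ Δx = 0.25443.
⟨p⟩ = 0.0000, ⟨p²⟩ = 3.9355 ⇒ Δp = 1.9838.
Δx·Δp = 0.50473.

0.5047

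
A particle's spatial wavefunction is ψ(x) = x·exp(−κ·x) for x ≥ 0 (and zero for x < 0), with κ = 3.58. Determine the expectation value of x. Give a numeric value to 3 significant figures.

⟨x⟩ = ∫ x·|ψ|² dx / ∫|ψ|² dx (integrals over the domain).
Every integrand reduces to terms xʲ·e^(−2κx) on [0, ∞); use ∫₀^∞ xʲ·e^(−2κx) dx = j!/(2κ)^(j+1).
State is unnormalized: ∫|ψ|² dx = 0.0054487, and ∫ψ*·x·ψ dx = 0.0022830, so ⟨x⟩ = 0.0022830 / 0.0054487.
⟨x⟩ = 0.41899.

0.419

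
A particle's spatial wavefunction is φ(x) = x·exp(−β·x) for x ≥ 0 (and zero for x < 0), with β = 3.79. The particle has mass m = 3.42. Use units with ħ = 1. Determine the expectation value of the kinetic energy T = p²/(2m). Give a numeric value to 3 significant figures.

T = −(ħ²/2m) d²/dx², so ⟨T⟩ = −(ħ²/2m) ∫ φ*·φ'' dx / ∫|φ|² dx; with m = 3.42.
Differentiate x·exp(−β·x) with the product rule; every integrand then reduces to terms xʲ·e^(−2βx) on [0, ∞), with ∫₀^∞ xʲ·e^(−2βx) dx = j!/(2β)^(j+1).
State is unnormalized: ∫|φ|² dx = 0.0045922, and ∫φ*·(−ħ²/2m · φ'') dx = 0.0096437, so ⟨T⟩ = 0.0096437 / 0.0045922.
⟨T⟩ = 2.1000.

2.10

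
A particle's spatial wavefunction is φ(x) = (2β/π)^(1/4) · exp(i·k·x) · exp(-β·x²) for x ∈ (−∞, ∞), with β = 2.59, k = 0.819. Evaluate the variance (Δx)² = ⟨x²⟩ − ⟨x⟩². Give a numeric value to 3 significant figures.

Compute ⟨x⟩ and ⟨x²⟩ separately, then (Δx)² = ⟨x²⟩ − ⟨x⟩².
Gaussian moments: ∫x^(2j)·e^(−2βx²) dx = (2j−1)!!/(4β)^j · √(π/(2β)), odd powers integrate to 0; here √(π/(2β)) = 0.77877.
⟨x⟩ = 0.0000 and ⟨x²⟩ = 0.096525.
(Δx)² = 0.096525 − (0.0000)² = 0.096525.

0.0965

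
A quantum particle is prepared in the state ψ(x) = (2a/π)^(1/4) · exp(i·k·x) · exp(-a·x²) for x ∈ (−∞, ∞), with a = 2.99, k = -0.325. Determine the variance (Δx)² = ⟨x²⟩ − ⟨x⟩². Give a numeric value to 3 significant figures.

Compute ⟨x⟩ and ⟨x²⟩ separately, then (Δx)² = ⟨x²⟩ − ⟨x⟩².
Gaussian moments: ∫x^(2j)·e^(−2ax²) dx = (2j−1)!!/(4a)^j · √(π/(2a)), odd powers integrate to 0; here √(π/(2a)) = 0.72481.
⟨x⟩ = 0.0000 and ⟨x²⟩ = 0.083612.
(Δx)² = 0.083612 − (0.0000)² = 0.083612.

0.0836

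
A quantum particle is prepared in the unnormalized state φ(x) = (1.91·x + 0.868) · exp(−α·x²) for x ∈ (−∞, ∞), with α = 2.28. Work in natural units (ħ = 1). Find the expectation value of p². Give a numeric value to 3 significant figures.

p² φ = −ħ² d²φ/dx²; ⟨p²⟩ = −ħ² ∫ φ*·φ'' dx / ∫|φ|² dx.
Expand each integrand as polynomial × e^(−2αx²) and use ∫x^(2j)·e^(−2αx²) dx = (2j−1)!!/(4α)^j · √(π/(2α)), odd powers → 0; here √(π/(2α)) = 0.83003. Differentiate with the product rule, d/dx e^(−αx²) = −2αx·e^(−αx²).
State is unnormalized: ∫|φ|² dx = 0.95738, and ∫φ*·(−ħ² φ'') dx = 3.6968, so ⟨p²⟩ = 3.6968 / 0.95738.
⟨p²⟩ = 3.8614.

3.86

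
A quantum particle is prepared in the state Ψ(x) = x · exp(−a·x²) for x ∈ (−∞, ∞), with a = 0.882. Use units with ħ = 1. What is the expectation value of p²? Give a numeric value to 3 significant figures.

p² Ψ = −ħ² d²Ψ/dx²; ⟨p²⟩ = −ħ² ∫ Ψ*·Ψ'' dx / ∫|Ψ|² dx.
Expand each integrand as polynomial × e^(−2ax²) and use ∫x^(2j)·e^(−2ax²) dx = (2j−1)!!/(4a)^j · √(π/(2a)), odd powers → 0; here √(π/(2a)) = 1.3345. Differentiate with the product rule, d/dx e^(−ax²) = −2ax·e^(−ax²).
State is unnormalized: ∫|Ψ|² dx = 0.37827, and ∫Ψ*·(−ħ² Ψ'') dx = 1.0009, so ⟨p²⟩ = 1.0009 / 0.37827.
⟨p²⟩ = 2.6460.

2.65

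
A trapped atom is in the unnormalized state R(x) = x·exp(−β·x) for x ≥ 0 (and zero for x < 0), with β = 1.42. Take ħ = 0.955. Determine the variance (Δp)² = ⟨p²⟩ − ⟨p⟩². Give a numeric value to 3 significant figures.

1.84

Compute ⟨p⟩ and ⟨p²⟩ separately; (Δp)² = ⟨p²⟩ − ⟨p⟩².
Differentiate x·exp(−β·x) with the product rule; every integrand then reduces to terms xʲ·e^(−2βx) on [0, ∞), with ∫₀^∞ xʲ·e^(−2βx) dx = j!/(2β)^(j+1).
Normalization: ∫|R|² dx = 0.087312.
⟨p⟩ = 0.0000 and ⟨p²⟩ = 1.8390.
(Δp)² = 1.8390 − (0.0000)² = 1.8390.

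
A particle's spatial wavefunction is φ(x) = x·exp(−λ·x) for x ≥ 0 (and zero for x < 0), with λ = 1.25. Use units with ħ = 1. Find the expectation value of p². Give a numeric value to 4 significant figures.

1.563

p² φ = −ħ² d²φ/dx²; ⟨p²⟩ = −ħ² ∫ φ*·φ'' dx / ∫|φ|² dx.
Differentiate x·exp(−λ·x) with the product rule; every integrand then reduces to terms xʲ·e^(−2λx) on [0, ∞), with ∫₀^∞ xʲ·e^(−2λx) dx = j!/(2λ)^(j+1).
State is unnormalized: ∫|φ|² dx = 0.12800, and ∫φ*·(−ħ² φ'') dx = 0.20000, so ⟨p²⟩ = 0.20000 / 0.12800.
⟨p²⟩ = 1.5625.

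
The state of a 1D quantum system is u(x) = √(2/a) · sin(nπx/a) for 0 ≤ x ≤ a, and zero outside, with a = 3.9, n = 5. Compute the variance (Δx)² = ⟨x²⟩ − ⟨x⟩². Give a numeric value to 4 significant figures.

Compute ⟨x⟩ and ⟨x²⟩ separately, then (Δx)² = ⟨x²⟩ − ⟨x⟩².
With sin²θ = (1 − cos2θ)/2 on 0 ≤ x ≤ a: ∫sin²(nπx/a) dx = a/2, ∫x·sin²(nπx/a) dx = a²/4, ∫x²·sin²(nπx/a) dx = a³·(1/6 − 1/(4n²π²)); higher powers xᵏ the same way, integrating xᵏ·cos(2nπx/a) by parts.
⟨x⟩ = 1.9500 and ⟨x²⟩ = 5.0392.
(Δx)² = 5.0392 − (1.9500)² = 1.2367.

1.237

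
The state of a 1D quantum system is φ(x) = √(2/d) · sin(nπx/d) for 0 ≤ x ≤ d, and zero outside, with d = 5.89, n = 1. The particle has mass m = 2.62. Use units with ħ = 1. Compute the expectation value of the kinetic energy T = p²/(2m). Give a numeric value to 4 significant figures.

0.05429

T = −(ħ²/2m) d²/dx², so ⟨T⟩ = −(ħ²/2m) ∫ φ*·φ'' dx; with m = 2.62.
d/dx sin(nπx/d) = (nπ/d)·cos(nπx/d) and d²/dx² sin(nπx/d) = −(nπ/d)²·sin(nπx/d); on 0 ≤ x ≤ d, ∫sin²(nπx/d) dx = d/2 and ∫sin(nπx/d)·cos(nπx/d) dx = 0.
⟨T⟩ = 0.054292.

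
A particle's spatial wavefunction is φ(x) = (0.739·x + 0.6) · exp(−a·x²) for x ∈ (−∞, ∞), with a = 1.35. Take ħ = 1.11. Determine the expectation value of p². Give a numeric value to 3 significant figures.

2.39

p² φ = −ħ² d²φ/dx²; ⟨p²⟩ = −ħ² ∫ φ*·φ'' dx / ∫|φ|² dx.
Expand each integrand as polynomial × e^(−2ax²) and use ∫x^(2j)·e^(−2ax²) dx = (2j−1)!!/(4a)^j · √(π/(2a)), odd powers → 0; here √(π/(2a)) = 1.0787. Differentiate with the product rule, d/dx e^(−ax²) = −2ax·e^(−ax²).
State is unnormalized: ∫|φ|² dx = 0.49742, and ∫φ*·(−ħ² φ'') dx = 1.1903, so ⟨p²⟩ = 1.1903 / 0.49742.
⟨p²⟩ = 2.3929.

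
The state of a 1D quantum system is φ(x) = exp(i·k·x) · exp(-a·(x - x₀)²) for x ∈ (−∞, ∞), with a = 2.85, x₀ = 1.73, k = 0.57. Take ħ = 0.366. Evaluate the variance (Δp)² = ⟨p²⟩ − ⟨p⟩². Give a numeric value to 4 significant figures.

Compute ⟨p⟩ and ⟨p²⟩ separately; (Δp)² = ⟨p²⟩ − ⟨p⟩².
Gaussian moments (u = x − x₀): ∫u^(2j)·e^(−2au²) du = (2j−1)!!/(4a)^j · √(π/(2a)), odd powers integrate to 0; here √(π/(2a)) = 0.74240. Derivatives: φ′ = (ik − 2au)·φ, φ″ = ((ik − 2au)² − 2a)·φ; the odd-in-u pieces drop out.
Normalization: ∫|φ|² dx = 0.74240.
⟨p⟩ = 0.20862 and ⟨p²⟩ = 0.42530.
(Δp)² = 0.42530 − (0.20862)² = 0.38177.

0.3818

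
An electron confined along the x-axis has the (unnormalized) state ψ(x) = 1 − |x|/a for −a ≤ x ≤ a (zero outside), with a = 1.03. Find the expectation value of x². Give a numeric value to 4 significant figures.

0.1061

⟨x²⟩ = ∫ x²·|ψ|² dx / ∫|ψ|² dx (integrals over the domain).
ψ is even, so ∫ over [−a, a] = 2∫₀ᵃ with ψ = 1 − x/a there: ∫₀ᵃ (1 − x/a)² dx = a/3, ∫₀ᵃ x²(1 − x/a)² dx = a³/30, ∫₀ᵃ x⁴(1 − x/a)² dx = a⁵/105.
State is unnormalized: ∫|ψ|² dx = 0.68667, and ∫ψ*·x²·ψ dx = 0.072848, so ⟨x²⟩ = 0.072848 / 0.68667.
⟨x²⟩ = 0.10609.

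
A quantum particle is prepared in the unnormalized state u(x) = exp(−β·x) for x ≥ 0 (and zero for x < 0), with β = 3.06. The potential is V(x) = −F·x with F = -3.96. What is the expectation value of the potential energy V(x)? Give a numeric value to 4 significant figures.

0.6471

⟨V⟩ = ∫ V(x)·|u|² dx / ∫|u|² dx.
Every integrand reduces to terms xʲ·e^(−2βx) on [0, ∞); use ∫₀^∞ xʲ·e^(−2βx) dx = j!/(2β)^(j+1).
State is unnormalized: ∫|u|² dx = 0.16340, and ∫u*·V(x)·u dx = 0.10573, so ⟨V⟩ = 0.10573 / 0.16340.
⟨V⟩ = 0.64706.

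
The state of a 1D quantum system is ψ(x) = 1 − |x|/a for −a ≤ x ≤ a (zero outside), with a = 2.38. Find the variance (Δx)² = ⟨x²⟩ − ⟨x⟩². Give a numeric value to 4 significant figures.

0.5664

Compute ⟨x⟩ and ⟨x²⟩ separately, then (Δx)² = ⟨x²⟩ − ⟨x⟩².
ψ is even, so ∫ over [−a, a] = 2∫₀ᵃ with ψ = 1 − x/a there: ∫₀ᵃ (1 − x/a)² dx = a/3, ∫₀ᵃ x²(1 − x/a)² dx = a³/30, ∫₀ᵃ x⁴(1 − x/a)² dx = a⁵/105.
Normalization: ∫|ψ|² dx = 1.5867.
⟨x⟩ = 0.0000 and ⟨x²⟩ = 0.56644.
(Δx)² = 0.56644 − (0.0000)² = 0.56644.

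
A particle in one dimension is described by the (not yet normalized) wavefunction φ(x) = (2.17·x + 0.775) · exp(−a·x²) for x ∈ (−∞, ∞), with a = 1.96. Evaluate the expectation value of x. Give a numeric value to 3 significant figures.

⟨x⟩ = ∫ x·|φ|² dx / ∫|φ|² dx (integrals over the domain).
Expand each integrand as polynomial × e^(−2ax²) and use ∫x^(2j)·e^(−2ax²) dx = (2j−1)!!/(4a)^j · √(π/(2a)), odd powers → 0; here √(π/(2a)) = 0.89522.
State is unnormalized: ∫|φ|² dx = 1.0754, and ∫φ*·x·φ dx = 0.38407, so ⟨x⟩ = 0.38407 / 1.0754.
⟨x⟩ = 0.35714.

0.357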